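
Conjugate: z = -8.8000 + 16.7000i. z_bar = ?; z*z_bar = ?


z_bar = -8.8000 - 16.7000i
z*z_bar = (-8.8)^2 + 16.7^2 = 77.44 + 278.89 = 356.33

z_bar = -8.8000 - 16.7000i, z*z_bar = 356.33


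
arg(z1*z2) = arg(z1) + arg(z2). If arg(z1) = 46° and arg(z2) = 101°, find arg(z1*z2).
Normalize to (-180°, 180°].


arg(z1*z2) = 46° + 101° = 147°
Normalized to (-180°, 180°]: 147°

147°


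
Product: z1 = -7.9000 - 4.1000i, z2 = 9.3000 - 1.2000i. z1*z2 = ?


Real = -7.9*9.3 - (-4.1)*(-1.2) = -73.47 - 4.92 = -78.39
Imag = -7.9*(-1.2) + 9.3*(-4.1) = 9.48 - (38.13) = -28.65

-78.3900 - 28.6500i


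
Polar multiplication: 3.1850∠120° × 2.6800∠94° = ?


r = 3.1850 * 2.6800 = 8.5358
theta = 120° + 94° = 214° = 214° (mod 360)

8.5358 cis(214°)


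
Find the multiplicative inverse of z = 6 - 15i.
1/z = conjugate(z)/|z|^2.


|z|^2 = 36+225 = 261
1/z = (6 + 15i)/261

1/z = 0.0230 + 0.0575i


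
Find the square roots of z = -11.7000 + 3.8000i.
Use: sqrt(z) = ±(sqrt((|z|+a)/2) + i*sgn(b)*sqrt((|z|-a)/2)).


|z| = sqrt(136.89+14.44) = 12.3016
sqrt((|z|+a)/2) = sqrt((12.3016+(-11.7))/2) = sqrt(0.3008) = 0.5485
sqrt((|z|-a)/2) = sqrt((12.3016-(-11.7))/2) = sqrt(12.0008) = 3.4642

±(0.5485 + 3.4642i) i.e. 0.5485 + 3.4642i and -0.5485 - 3.4642i


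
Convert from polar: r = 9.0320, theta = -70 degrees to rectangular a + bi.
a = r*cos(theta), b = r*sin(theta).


a = 9.0320*cos(-70°) = 9.0320*0.34202 = 3.0891
b = 9.0320*sin(-70°) = 9.0320*(-0.93969) = -8.4873

3.0891 - 8.4873i


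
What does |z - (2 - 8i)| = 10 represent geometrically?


|z - z0| = r is a circle with center z0 and radius r.
Center = (2, -8), radius = 10

Circle with center (2, -8) and radius 10


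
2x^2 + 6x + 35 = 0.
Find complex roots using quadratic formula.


disc = 6^2 - 4*2*35 = 36 - 280 = -244
sqrt(|disc|) = sqrt(244) = 15.6205
Real part = -6/(2*2) = -1.5000
Imag part = 15.6205/(2*2) = 3.9051

-1.5000 ± 3.9051i


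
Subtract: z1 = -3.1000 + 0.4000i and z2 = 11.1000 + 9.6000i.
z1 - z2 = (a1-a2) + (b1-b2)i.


Real: -3.1 - 11.1 = -14.2
Imag: 0.4 - 9.6 = -9.2

-14.2000 - 9.2000i


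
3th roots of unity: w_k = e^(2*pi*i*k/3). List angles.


The 3th roots of unity are cis(360k/3°) for k=0..2
Angle step = 360/3 = 120°
Primitive root: cis(120°)
Primitive root = -0.5000 + 0.8660i

3 roots at angles: 0°, 120°, 240°


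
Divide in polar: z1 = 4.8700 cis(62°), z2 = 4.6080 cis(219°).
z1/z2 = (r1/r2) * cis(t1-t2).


r = 4.8700 / 4.6080 = 1.0569
theta = 62° - 219° = -157° = 203° (mod 360)

1.0569 cis(203°)


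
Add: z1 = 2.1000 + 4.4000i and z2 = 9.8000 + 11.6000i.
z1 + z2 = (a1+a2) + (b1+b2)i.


Real: 2.1 + 9.8 = 11.9
Imag: 4.4 + 11.6 = 16

11.9000 + 16.0000i


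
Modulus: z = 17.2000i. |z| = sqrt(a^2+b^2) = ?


|z| = sqrt(0^2 + 17.2^2) = sqrt(0 + 295.84) = sqrt(295.84) = 17.2000

|z| = 17.2000


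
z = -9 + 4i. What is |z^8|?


|z| = sqrt(81+16) = sqrt(97) = 9.8489
|z^8| = |z|^8 = (sqrt(97))^8 = 97^4 = 88529281

|z^8| = 88529281


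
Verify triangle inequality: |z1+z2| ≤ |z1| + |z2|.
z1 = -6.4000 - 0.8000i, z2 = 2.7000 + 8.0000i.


|z1| = sqrt((-6.4)^2 + (-0.8)^2) = sqrt(41.6) = 6.4498
|z2| = sqrt(2.7^2 + 8^2) = sqrt(71.29) = 8.4433
z1+z2 = -3.7000 + 7.2000i
|z1+z2| = sqrt(65.53) = 8.0951
|z1|+|z2| = 6.4498 + 8.4433 = 14.8931

|z1+z2| = 8.0951 ≤ |z1|+|z2| = 14.8931 (verified)


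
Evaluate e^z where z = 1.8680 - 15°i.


e^1.8680 = 6.4753
cos(-15°) = 0.96593
sin(-15°) = -0.25882
Real = 6.4753*0.96593 = 6.2547
Imag = 6.4753*(-0.25882) = -1.6759

6.2547 - 1.6759i


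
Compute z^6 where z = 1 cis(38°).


r^6 = 1^6 = 1
n*theta = 6*38° = 228° = 228° (mod 360)
a = 1*cos(228°) = -0.6691
b = 1*sin(228°) = -0.7431

1 cis(228°) = -0.6691 - 0.7431i


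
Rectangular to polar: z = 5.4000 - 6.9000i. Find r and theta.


r = sqrt(29.16+47.61) = sqrt(76.77) = 8.7618
theta = atan2(-6.9, 5.4) = -51.9530 degrees

r = 8.7618, theta = -51.9530 degrees


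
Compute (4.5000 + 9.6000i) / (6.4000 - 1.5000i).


Conjugate of z2 = 6.4000 + 1.5000i
Numerator: (4.5000 + 9.6000i)(6.4000 + 1.5000i) = 14.4000 + 68.1900i
Denominator: 6.4^2 + (-1.5)^2 = 43.21
Result = (14.4000 + 68.1900i)/43.21

0.3333 + 1.5781i


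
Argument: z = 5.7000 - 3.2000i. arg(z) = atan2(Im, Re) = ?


Re = 5.7, Im = -3.2
arg = atan2(-3.2, 5.7) = -29.3100 degrees

arg(z) = -29.3100 degrees


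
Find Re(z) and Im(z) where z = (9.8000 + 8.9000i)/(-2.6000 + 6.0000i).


Multiply by conjugate: (9.8000 + 8.9000i)(-2.6000 - 6.0000i) / ((-2.6)^2 + 6^2)
Numerator real = 9.8*(-2.6) + 8.9*6 = 27.92
Numerator imag = 8.9*(-2.6) - 9.8*6 = -81.94
Denominator = 42.76
Re(z) = 27.92/42.76 = 0.6529
Im(z) = -81.94/42.76 = -1.9163

Re(z) = 0.6529, Im(z) = -1.9163


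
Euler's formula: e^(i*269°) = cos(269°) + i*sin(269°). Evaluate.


cos(269°) = -0.0175
sin(269°) = -0.9998

e^(i*269°) = -0.0175 - 0.9998i


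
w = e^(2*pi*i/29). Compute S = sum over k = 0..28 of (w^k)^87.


The roots are w_k = w^k with w = e^(2*pi*i/29), and (w^k)^87 = (w^87)^k.
So S = 1 + u + u^2 + ... + u^(28) with u = w^87.
87 = 3*29 + 0, so 87 is a multiple of 29 and u = (w^29)^3 = 1.
Every one of the 29 terms equals 1: S = 29

S = 29


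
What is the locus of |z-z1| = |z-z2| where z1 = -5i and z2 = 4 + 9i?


Equal distances means the locus is the perpendicular bisector of z1 and z2.
Midpoint = ((0+4)/2, (-5+9)/2) = (2.0000, 2.0000)

Perpendicular bisector through (2.0000, 2.0000)


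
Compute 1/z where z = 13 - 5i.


|z|^2 = 169+25 = 194
1/z = (13 + 5i)/194

1/z = 0.0670 + 0.0258i


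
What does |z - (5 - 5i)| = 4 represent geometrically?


|z - z0| = r is a circle with center z0 and radius r.
Center = (5, -5), radius = 4

Circle with center (5, -5) and radius 4


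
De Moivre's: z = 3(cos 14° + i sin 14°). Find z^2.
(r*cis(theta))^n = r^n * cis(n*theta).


r^2 = 3^2 = 9
n*theta = 2*14° = 28° = 28° (mod 360)
a = 9*cos(28°) = 7.9465
b = 9*sin(28°) = 4.2252

9 cis(28°) = 7.9465 + 4.2252i


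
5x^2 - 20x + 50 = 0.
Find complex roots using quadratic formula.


disc = (-20)^2 - 4*5*50 = 400 - 1000 = -600
sqrt(|disc|) = sqrt(600) = 24.4949
Real part = 20/(2*5) = 2.0000
Imag part = 24.4949/(2*5) = 2.4495

2.0000 ± 2.4495i


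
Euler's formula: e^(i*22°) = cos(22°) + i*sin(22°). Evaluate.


cos(22°) = 0.9272
sin(22°) = 0.3746

e^(i*22°) = 0.9272 + 0.3746i


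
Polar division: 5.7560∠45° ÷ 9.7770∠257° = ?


r = 5.7560 / 9.7770 = 0.5887
theta = 45° - 257° = -212° = 148° (mod 360)

0.5887 cis(148°)


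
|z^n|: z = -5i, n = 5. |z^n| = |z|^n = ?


|z| = sqrt(0+25) = sqrt(25) = 5
|z^5| = |z|^5 = 5^5 = 3125

|z^5| = 3125


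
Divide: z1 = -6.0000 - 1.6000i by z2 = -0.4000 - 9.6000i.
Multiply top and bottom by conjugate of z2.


Conjugate of z2 = -0.4000 + 9.6000i
Numerator: (-6.0000 - 1.6000i)(-0.4000 + 9.6000i) = 17.7600 - 56.9600i
Denominator: (-0.4)^2 + (-9.6)^2 = 92.32
Result = (17.7600 - 56.9600i)/92.32

0.1924 - 0.6170i


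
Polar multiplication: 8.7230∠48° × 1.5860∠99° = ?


r = 8.7230 * 1.5860 = 13.8347
theta = 48° + 99° = 147° = 147° (mod 360)

13.8347 cis(147°)


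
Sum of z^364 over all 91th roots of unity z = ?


The roots are w_k = w^k with w = e^(2*pi*i/91), and (w^k)^364 = (w^364)^k.
So S = 1 + u + u^2 + ... + u^(90) with u = w^364.
364 = 4*91 + 0, so 364 is a multiple of 91 and u = (w^91)^4 = 1.
Every one of the 91 terms equals 1: S = 91

S = 91


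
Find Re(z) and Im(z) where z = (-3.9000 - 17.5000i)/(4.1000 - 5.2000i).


Multiply by conjugate: (-3.9000 - 17.5000i)(4.1000 + 5.2000i) / (4.1^2 + (-5.2)^2)
Numerator real = -3.9*4.1 - (17.5)*(-5.2) = 75.01
Numerator imag = -17.5*4.1 - (-3.9)*(-5.2) = -92.03
Denominator = 43.85
Re(z) = 75.01/43.85 = 1.7106
Im(z) = -92.03/43.85 = -2.0987

Re(z) = 1.7106, Im(z) = -2.0987


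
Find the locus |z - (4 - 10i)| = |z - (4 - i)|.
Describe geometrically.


Equal distances means the locus is the perpendicular bisector of z1 and z2.
Midpoint = ((4+4)/2, (-10+(-1))/2) = (4.0000, -5.5000)

Perpendicular bisector through (4.0000, -5.5000)


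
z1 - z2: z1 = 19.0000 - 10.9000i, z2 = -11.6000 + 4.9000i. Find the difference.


Real: 19 + 11.6 = 30.6
Imag: -10.9 - 4.9 = -15.8

30.6000 - 15.8000i


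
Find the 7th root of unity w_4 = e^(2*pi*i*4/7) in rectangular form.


Angle = 360*4/7 = 205.7143°
a = cos(205.7143°) = -0.9010
b = sin(205.7143°) = -0.4339

-0.9010 - 0.4339i


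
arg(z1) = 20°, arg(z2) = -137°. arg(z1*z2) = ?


arg(z1*z2) = 20° - 137° = -117°
Normalized to (-180°, 180°]: -117°

-117°


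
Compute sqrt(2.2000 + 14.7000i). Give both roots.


|z| = sqrt(4.84+216.09) = 14.8637
sqrt((|z|+a)/2) = sqrt((14.8637+2.2)/2) = sqrt(8.5319) = 2.9209
sqrt((|z|-a)/2) = sqrt((14.8637-2.2)/2) = sqrt(6.3319) = 2.5163

±(2.9209 + 2.5163i) i.e. 2.9209 + 2.5163i and -2.9209 - 2.5163i


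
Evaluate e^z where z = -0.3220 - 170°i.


e^-0.3220 = 0.7247
cos(-170°) = -0.9848
sin(-170°) = -0.1736
Real = 0.7247*(-0.9848) = -0.7137
Imag = 0.7247*(-0.1736) = -0.1258

-0.7137 - 0.1258i


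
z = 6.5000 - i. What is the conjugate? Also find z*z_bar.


z_bar = 6.5000 + i
z*z_bar = 6.5^2 + (-1)^2 = 42.25 + 1 = 43.25

z_bar = 6.5000 + i, z*z_bar = 43.25


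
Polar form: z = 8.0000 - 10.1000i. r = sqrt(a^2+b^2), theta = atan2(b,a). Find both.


r = sqrt(64+102.01) = sqrt(166.01) = 12.8845
theta = atan2(-10.1, 8) = -51.6180 degrees

r = 12.8845, theta = -51.6180 degrees


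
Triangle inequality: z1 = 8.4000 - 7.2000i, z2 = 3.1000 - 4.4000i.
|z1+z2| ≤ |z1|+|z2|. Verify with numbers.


|z1| = sqrt(8.4^2 + (-7.2)^2) = sqrt(122.4) = 11.0635
|z2| = sqrt(3.1^2 + (-4.4)^2) = sqrt(28.97) = 5.3824
z1+z2 = 11.5000 - 11.6000i
|z1+z2| = sqrt(266.81) = 16.3343
|z1|+|z2| = 11.0635 + 5.3824 = 16.4459

|z1+z2| = 16.3343 ≤ |z1|+|z2| = 16.4459 (verified)


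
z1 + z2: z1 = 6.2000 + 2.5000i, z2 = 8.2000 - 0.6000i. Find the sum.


Real: 6.2 + 8.2 = 14.4
Imag: 2.5 - 0.6 = 1.9

14.4000 + 1.9000i


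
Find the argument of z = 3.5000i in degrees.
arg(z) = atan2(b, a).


Re = 0, Im = 3.5
arg = atan2(3.5, 0) = 90.0000 degrees

arg(z) = 90.0000 degrees


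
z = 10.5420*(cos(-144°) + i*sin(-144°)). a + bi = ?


a = 10.5420*cos(-144°) = 10.5420*(-0.80902) = -8.5287
b = 10.5420*sin(-144°) = 10.5420*(-0.587785) = -6.1964

-8.5287 - 6.1964i


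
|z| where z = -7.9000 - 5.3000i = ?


|z| = sqrt((-7.9)^2 + (-5.3)^2) = sqrt(62.41 + 28.09) = sqrt(90.5) = 9.5131

|z| = 9.5131


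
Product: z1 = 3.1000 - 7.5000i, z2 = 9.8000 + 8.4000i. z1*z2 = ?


Real = 3.1*9.8 - (-7.5)*8.4 = 30.38 - (-63) = 93.38
Imag = 3.1*8.4 + 9.8*(-7.5) = 26.04 - (73.5) = -47.46

93.3800 - 47.4600i


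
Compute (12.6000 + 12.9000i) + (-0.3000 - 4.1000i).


Real: 12.6 - 0.3 = 12.3
Imag: 12.9 - 4.1 = 8.8

12.3000 + 8.8000i


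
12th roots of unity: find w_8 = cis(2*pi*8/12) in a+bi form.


Angle = 360*8/12 = 240°
a = cos(240°) = -0.5000
b = sin(240°) = -0.8660

-0.5000 - 0.8660i


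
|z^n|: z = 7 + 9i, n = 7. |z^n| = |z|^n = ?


|z| = sqrt(49+81) = sqrt(130) = 11.4018
|z^7| = |z|^7 = (sqrt(130))^7 = 130^3 * sqrt(130) = 2197000*sqrt(130)

|z^7| = 2197000*sqrt(130) ≈ 25049654.0894


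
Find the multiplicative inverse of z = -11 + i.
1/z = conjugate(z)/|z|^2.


|z|^2 = 121+1 = 122
1/z = (-11 - 1i)/122

1/z = -0.0902 - 0.0082i


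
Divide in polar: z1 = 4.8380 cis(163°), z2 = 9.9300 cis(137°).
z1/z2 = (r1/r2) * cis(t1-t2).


r = 4.8380 / 9.9300 = 0.4872
theta = 163° - 137° = 26° = 26° (mod 360)

0.4872 cis(26°)


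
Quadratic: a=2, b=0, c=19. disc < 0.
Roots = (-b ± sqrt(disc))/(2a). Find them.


disc = 0^2 - 4*2*19 = 0 - 152 = -152
sqrt(|disc|) = sqrt(152) = 12.3288
Real part = 0/(2*2) = 0
Imag part = 12.3288/(2*2) = 3.0822

0 ± 3.0822i


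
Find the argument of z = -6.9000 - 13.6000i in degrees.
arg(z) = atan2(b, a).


Re = -6.9, Im = -13.6
arg = atan2(-13.6, -6.9) = -116.9011 degrees

arg(z) = -116.9011 degrees


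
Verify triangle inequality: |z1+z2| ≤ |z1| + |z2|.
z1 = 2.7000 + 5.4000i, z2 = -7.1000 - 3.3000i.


|z1| = sqrt(2.7^2 + 5.4^2) = sqrt(36.45) = 6.0374
|z2| = sqrt((-7.1)^2 + (-3.3)^2) = sqrt(61.3) = 7.8294
z1+z2 = -4.4000 + 2.1000i
|z1+z2| = sqrt(23.77) = 4.8754
|z1|+|z2| = 6.0374 + 7.8294 = 13.8668

|z1+z2| = 4.8754 ≤ |z1|+|z2| = 13.8668 (verified)


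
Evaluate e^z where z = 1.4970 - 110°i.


e^1.4970 = 4.4683
cos(-110°) = -0.342
sin(-110°) = -0.93969
Real = 4.4683*(-0.342) = -1.5282
Imag = 4.4683*(-0.93969) = -4.1988

-1.5282 - 4.1988i


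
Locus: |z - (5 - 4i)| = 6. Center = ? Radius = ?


|z - z0| = r is a circle with center z0 and radius r.
Center = (5, -4), radius = 6

Circle with center (5, -4) and radius 6


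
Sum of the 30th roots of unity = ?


The sum of all 30th roots of unity is 0.
Geometric series: (1 - w^30)/(1 - w) = (1-1)/(1-w) = 0 since w^30 = 1, w ≠ 1.
Alternatively: coefficient of z^29 in z^30 - 1 is 0.

0


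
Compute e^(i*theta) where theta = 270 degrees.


cos(270°) = 0
sin(270°) = -1.0000

e^(i*270°) = 0 - 1.0000i


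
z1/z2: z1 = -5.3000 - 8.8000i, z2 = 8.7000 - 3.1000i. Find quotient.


Conjugate of z2 = 8.7000 + 3.1000i
Numerator: (-5.3000 - 8.8000i)(8.7000 + 3.1000i) = -18.8300 - 92.9900i
Denominator: 8.7^2 + (-3.1)^2 = 85.3
Result = (-18.8300 - 92.9900i)/85.3

-0.2208 - 1.0902i


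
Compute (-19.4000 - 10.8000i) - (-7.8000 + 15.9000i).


Real: -19.4 + 7.8 = -11.6
Imag: -10.8 - 15.9 = -26.7

-11.6000 - 26.7000i


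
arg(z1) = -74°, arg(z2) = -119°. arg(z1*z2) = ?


arg(z1*z2) = -74° - 119° = -193°
Normalized to (-180°, 180°]: 167°

167°


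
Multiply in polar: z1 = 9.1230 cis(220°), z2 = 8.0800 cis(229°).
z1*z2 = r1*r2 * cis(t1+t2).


r = 9.1230 * 8.0800 = 73.7138
theta = 220° + 229° = 449° = 89° (mod 360)

73.7138 cis(89°)


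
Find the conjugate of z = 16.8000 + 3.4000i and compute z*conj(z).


z_bar = 16.8000 - 3.4000i
z*z_bar = 16.8^2 + 3.4^2 = 282.24 + 11.56 = 293.8

z_bar = 16.8000 - 3.4000i, z*z_bar = 293.8


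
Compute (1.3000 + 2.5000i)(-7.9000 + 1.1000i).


Real = 1.3*(-7.9) - 2.5*1.1 = -10.27 - 2.75 = -13.02
Imag = 1.3*1.1 - (7.9)*2.5 = 1.43 - (19.75) = -18.32

-13.0200 - 18.3200i


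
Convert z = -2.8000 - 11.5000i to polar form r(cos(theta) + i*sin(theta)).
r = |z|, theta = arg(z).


r = sqrt(7.84+132.25) = sqrt(140.09) = 11.8360
theta = atan2(-11.5, -2.8) = -103.6840 degrees

r = 11.8360, theta = -103.6840 degrees


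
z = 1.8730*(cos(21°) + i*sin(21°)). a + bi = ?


a = 1.8730*cos(21°) = 1.8730*0.9336 = 1.7486
b = 1.8730*sin(21°) = 1.8730*0.35837 = 0.6712

1.7486 + 0.6712i


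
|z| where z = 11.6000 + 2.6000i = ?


|z| = sqrt(11.6^2 + 2.6^2) = sqrt(134.56 + 6.76) = sqrt(141.32) = 11.8878

|z| = 11.8878


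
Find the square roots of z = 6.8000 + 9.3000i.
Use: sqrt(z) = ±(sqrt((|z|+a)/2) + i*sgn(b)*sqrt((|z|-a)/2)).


|z| = sqrt(46.24+86.49) = 11.5209
sqrt((|z|+a)/2) = sqrt((11.5209+6.8)/2) = sqrt(9.1604) = 3.0266
sqrt((|z|-a)/2) = sqrt((11.5209-6.8)/2) = sqrt(2.3604) = 1.5364

±(3.0266 + 1.5364i) i.e. 3.0266 + 1.5364i and -3.0266 - 1.5364i


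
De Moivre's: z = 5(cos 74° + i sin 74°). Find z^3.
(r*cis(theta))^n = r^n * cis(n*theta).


r^3 = 5^3 = 125
n*theta = 3*74° = 222° = 222° (mod 360)
a = 125*cos(222°) = -92.8931
b = 125*sin(222°) = -83.6413

125 cis(222°) = -92.8931 - 83.6413i


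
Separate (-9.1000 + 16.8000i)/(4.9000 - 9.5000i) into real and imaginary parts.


Multiply by conjugate: (-9.1000 + 16.8000i)(4.9000 + 9.5000i) / (4.9^2 + (-9.5)^2)
Numerator real = -9.1*4.9 + 16.8*(-9.5) = -204.19
Numerator imag = 16.8*4.9 - (-9.1)*(-9.5) = -4.13
Denominator = 114.26
Re(z) = -204.19/114.26 = -1.7871
Im(z) = -4.13/114.26 = -0.0361

Re(z) = -1.7871, Im(z) = -0.0361


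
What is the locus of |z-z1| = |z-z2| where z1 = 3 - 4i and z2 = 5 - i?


Equal distances means the locus is the perpendicular bisector of z1 and z2.
Midpoint = ((3+5)/2, (-4+(-1))/2) = (4.0000, -2.5000)

Perpendicular bisector through (4.0000, -2.5000)


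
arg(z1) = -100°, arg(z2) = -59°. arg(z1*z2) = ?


arg(z1*z2) = -100° - 59° = -159°
Normalized to (-180°, 180°]: -159°

-159°


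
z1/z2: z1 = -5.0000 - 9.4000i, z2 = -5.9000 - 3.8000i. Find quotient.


Conjugate of z2 = -5.9000 + 3.8000i
Numerator: (-5.0000 - 9.4000i)(-5.9000 + 3.8000i) = 65.2200 + 36.4600i
Denominator: (-5.9)^2 + (-3.8)^2 = 49.25
Result = (65.2200 + 36.4600i)/49.25

1.3243 + 0.7403i


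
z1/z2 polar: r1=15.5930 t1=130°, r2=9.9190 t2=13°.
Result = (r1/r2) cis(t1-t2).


r = 15.5930 / 9.9190 = 1.5720
theta = 130° - 13° = 117° = 117° (mod 360)

1.5720 cis(117°)


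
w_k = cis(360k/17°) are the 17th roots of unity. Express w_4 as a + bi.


Angle = 360*4/17 = 84.7059°
a = cos(84.7059°) = 0.0923
b = sin(84.7059°) = 0.9957

0.0923 + 0.9957i


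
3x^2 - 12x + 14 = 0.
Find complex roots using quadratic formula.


disc = (-12)^2 - 4*3*14 = 144 - 168 = -24
sqrt(|disc|) = sqrt(24) = 4.8990
Real part = 12/(2*3) = 2.0000
Imag part = 4.8990/(2*3) = 0.8165

2.0000 ± 0.8165i


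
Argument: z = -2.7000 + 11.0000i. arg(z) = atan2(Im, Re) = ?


Re = -2.7, Im = 11
arg = atan2(11, -2.7) = 103.7909 degrees

arg(z) = 103.7909 degrees


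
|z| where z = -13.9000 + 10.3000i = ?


|z| = sqrt((-13.9)^2 + 10.3^2) = sqrt(193.21 + 106.09) = sqrt(299.3) = 17.3003

|z| = 17.3003


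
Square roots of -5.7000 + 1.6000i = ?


|z| = sqrt(32.49+2.56) = 5.9203
sqrt((|z|+a)/2) = sqrt((5.9203+(-5.7))/2) = sqrt(0.1102) = 0.3319
sqrt((|z|-a)/2) = sqrt((5.9203-(-5.7))/2) = sqrt(5.8102) = 2.4104

±(0.3319 + 2.4104i) i.e. 0.3319 + 2.4104i and -0.3319 - 2.4104i


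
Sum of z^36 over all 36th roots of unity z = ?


The roots are w_k = w^k with w = e^(2*pi*i/36), and (w^k)^36 = (w^36)^k.
So S = 1 + u + u^2 + ... + u^(35) with u = w^36.
36 = 1*36 + 0, so 36 is a multiple of 36 and u = (w^36)^1 = 1.
Every one of the 36 terms equals 1: S = 36

S = 36


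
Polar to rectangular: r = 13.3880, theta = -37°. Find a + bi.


a = 13.3880*cos(-37°) = 13.3880*0.798636 = 10.6921
b = 13.3880*sin(-37°) = 13.3880*(-0.601815) = -8.0571

10.6921 - 8.0571i


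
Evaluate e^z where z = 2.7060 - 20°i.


e^2.7060 = 14.9693
cos(-20°) = 0.93969
sin(-20°) = -0.34202
Real = 14.9693*0.93969 = 14.0665
Imag = 14.9693*(-0.34202) = -5.1198

14.0665 - 5.1198i


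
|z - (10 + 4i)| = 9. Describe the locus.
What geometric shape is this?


|z - z0| = r is a circle with center z0 and radius r.
Center = (10, 4), radius = 9

Circle with center (10, 4) and radius 9


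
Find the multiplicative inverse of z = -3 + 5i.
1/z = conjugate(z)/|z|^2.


|z|^2 = 9+25 = 34
1/z = (-3 - 5i)/34

1/z = -0.0882 - 0.1471i


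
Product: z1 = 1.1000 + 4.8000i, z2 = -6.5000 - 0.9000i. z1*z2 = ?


Real = 1.1*(-6.5) - 4.8*(-0.9) = -7.15 - (-4.32) = -2.83
Imag = 1.1*(-0.9) - (6.5)*4.8 = -0.99 - (31.2) = -32.19

-2.8300 - 32.1900i


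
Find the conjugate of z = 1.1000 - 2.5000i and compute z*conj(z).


z_bar = 1.1000 + 2.5000i
z*z_bar = 1.1^2 + (-2.5)^2 = 1.21 + 6.25 = 7.46

z_bar = 1.1000 + 2.5000i, z*z_bar = 7.46


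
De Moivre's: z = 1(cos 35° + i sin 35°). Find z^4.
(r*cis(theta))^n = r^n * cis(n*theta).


r^4 = 1^4 = 1
n*theta = 4*35° = 140° = 140° (mod 360)
a = 1*cos(140°) = -0.7660
b = 1*sin(140°) = 0.6428

1 cis(140°) = -0.7660 + 0.6428i


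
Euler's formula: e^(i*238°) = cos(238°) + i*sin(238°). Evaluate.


cos(238°) = -0.5299
sin(238°) = -0.8480

e^(i*238°) = -0.5299 - 0.8480i


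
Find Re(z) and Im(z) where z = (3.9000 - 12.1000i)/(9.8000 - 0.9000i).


Multiply by conjugate: (3.9000 - 12.1000i)(9.8000 + 0.9000i) / (9.8^2 + (-0.9)^2)
Numerator real = 3.9*9.8 - (12.1)*(-0.9) = 49.11
Numerator imag = -12.1*9.8 - 3.9*(-0.9) = -115.07
Denominator = 96.85
Re(z) = 49.11/96.85 = 0.5071
Im(z) = -115.07/96.85 = -1.1881

Re(z) = 0.5071, Im(z) = -1.1881


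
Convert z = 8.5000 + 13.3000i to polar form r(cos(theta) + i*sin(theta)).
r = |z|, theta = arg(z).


r = sqrt(72.25+176.89) = sqrt(249.14) = 15.7842
theta = atan2(13.3, 8.5) = 57.4174 degrees

r = 15.7842, theta = 57.4174 degrees


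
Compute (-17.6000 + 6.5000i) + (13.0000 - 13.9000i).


Real: -17.6 + 13 = -4.6
Imag: 6.5 - 13.9 = -7.4

-4.6000 - 7.4000i


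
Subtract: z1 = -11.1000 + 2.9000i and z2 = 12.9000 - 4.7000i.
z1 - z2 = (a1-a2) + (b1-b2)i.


Real: -11.1 - 12.9 = -24
Imag: 2.9 + 4.7 = 7.6

-24.0000 + 7.6000i


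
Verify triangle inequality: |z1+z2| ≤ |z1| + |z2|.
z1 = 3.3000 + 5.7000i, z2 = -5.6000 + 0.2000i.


|z1| = sqrt(3.3^2 + 5.7^2) = sqrt(43.38) = 6.5863
|z2| = sqrt((-5.6)^2 + 0.2^2) = sqrt(31.4) = 5.6036
z1+z2 = -2.3000 + 5.9000i
|z1+z2| = sqrt(40.1) = 6.3325
|z1|+|z2| = 6.5863 + 5.6036 = 12.1899

|z1+z2| = 6.3325 ≤ |z1|+|z2| = 12.1899 (verified)


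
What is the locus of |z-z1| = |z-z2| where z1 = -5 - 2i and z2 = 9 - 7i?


Equal distances means the locus is the perpendicular bisector of z1 and z2.
Midpoint = ((-5+9)/2, (-2+(-7))/2) = (2.0000, -4.5000)

Perpendicular bisector through (2.0000, -4.5000)


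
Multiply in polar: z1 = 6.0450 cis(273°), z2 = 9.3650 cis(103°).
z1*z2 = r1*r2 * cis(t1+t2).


r = 6.0450 * 9.3650 = 56.6114
theta = 273° + 103° = 376° = 16° (mod 360)

56.6114 cis(16°)


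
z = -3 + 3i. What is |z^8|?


|z| = sqrt(9+9) = sqrt(18) = 4.2426
|z^8| = |z|^8 = (sqrt(18))^8 = 18^4 = 104976

|z^8| = 104976


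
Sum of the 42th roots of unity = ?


The sum of all 42th roots of unity is 0.
Geometric series: (1 - w^42)/(1 - w) = (1-1)/(1-w) = 0 since w^42 = 1, w ≠ 1.
Alternatively: coefficient of z^41 in z^42 - 1 is 0.

0


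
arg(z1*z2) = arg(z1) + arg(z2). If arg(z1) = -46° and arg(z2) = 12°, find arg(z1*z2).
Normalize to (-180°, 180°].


arg(z1*z2) = -46° + 12° = -34°
Normalized to (-180°, 180°]: -34°

-34°


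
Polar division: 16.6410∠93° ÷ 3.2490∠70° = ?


r = 16.6410 / 3.2490 = 5.1219
theta = 93° - 70° = 23° = 23° (mod 360)

5.1219 cis(23°)


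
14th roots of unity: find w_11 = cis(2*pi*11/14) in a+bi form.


Angle = 360*11/14 = 282.8571°
a = cos(282.8571°) = 0.2225
b = sin(282.8571°) = -0.9749

0.2225 - 0.9749i


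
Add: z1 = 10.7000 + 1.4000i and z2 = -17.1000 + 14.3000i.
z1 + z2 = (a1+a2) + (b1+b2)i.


Real: 10.7 - 17.1 = -6.4
Imag: 1.4 + 14.3 = 15.7

-6.4000 + 15.7000i


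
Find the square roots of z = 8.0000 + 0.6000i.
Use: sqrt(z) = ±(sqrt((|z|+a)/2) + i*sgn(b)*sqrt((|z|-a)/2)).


|z| = sqrt(64+0.36) = 8.0225
sqrt((|z|+a)/2) = sqrt((8.0225+8)/2) = sqrt(8.0112) = 2.8304
sqrt((|z|-a)/2) = sqrt((8.0225-8)/2) = sqrt(0.0112) = 0.1060

±(2.8304 + 0.1060i) i.e. 2.8304 + 0.1060i and -2.8304 - 0.1060i


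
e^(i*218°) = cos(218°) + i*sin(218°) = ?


cos(218°) = -0.7880
sin(218°) = -0.6157

e^(i*218°) = -0.7880 - 0.6157i


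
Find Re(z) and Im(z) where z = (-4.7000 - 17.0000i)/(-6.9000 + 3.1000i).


Multiply by conjugate: (-4.7000 - 17.0000i)(-6.9000 - 3.1000i) / ((-6.9)^2 + 3.1^2)
Numerator real = -4.7*(-6.9) - (17)*3.1 = -20.27
Numerator imag = -17*(-6.9) - (-4.7)*3.1 = 131.87
Denominator = 57.22
Re(z) = -20.27/57.22 = -0.3542
Im(z) = 131.87/57.22 = 2.3046

Re(z) = -0.3542, Im(z) = 2.3046


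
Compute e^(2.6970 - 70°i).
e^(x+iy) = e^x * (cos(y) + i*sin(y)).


e^2.6970 = 14.8352
cos(-70°) = 0.34202
sin(-70°) = -0.93969
Real = 14.8352*0.34202 = 5.0739
Imag = 14.8352*(-0.93969) = -13.9405

5.0739 - 13.9405i


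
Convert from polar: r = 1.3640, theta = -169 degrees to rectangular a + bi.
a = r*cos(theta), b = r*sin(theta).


a = 1.3640*cos(-169°) = 1.3640*(-0.9816) = -1.3389
b = 1.3640*sin(-169°) = 1.3640*(-0.1908) = -0.2603

-1.3389 - 0.2603i


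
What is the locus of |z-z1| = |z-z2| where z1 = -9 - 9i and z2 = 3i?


Equal distances means the locus is the perpendicular bisector of z1 and z2.
Midpoint = ((-9+0)/2, (-9+3)/2) = (-4.5000, -3.0000)

Perpendicular bisector through (-4.5000, -3.0000)


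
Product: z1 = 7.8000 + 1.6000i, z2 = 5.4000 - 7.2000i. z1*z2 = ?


Real = 7.8*5.4 - 1.6*(-7.2) = 42.12 - (-11.52) = 53.64
Imag = 7.8*(-7.2) + 5.4*1.6 = -56.16 + 8.64 = -47.52

53.6400 - 47.5200i


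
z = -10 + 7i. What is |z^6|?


|z| = sqrt(100+49) = sqrt(149) = 12.2066
|z^6| = |z|^6 = (sqrt(149))^6 = 149^3 = 3307949

|z^6| = 3307949


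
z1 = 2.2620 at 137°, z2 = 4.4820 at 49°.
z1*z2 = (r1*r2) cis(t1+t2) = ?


r = 2.2620 * 4.4820 = 10.1383
theta = 137° + 49° = 186° = 186° (mod 360)

10.1383 cis(186°)


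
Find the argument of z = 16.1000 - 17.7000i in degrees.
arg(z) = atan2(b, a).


Re = 16.1, Im = -17.7
arg = atan2(-17.7, 16.1) = -47.7102 degrees

arg(z) = -47.7102 degrees


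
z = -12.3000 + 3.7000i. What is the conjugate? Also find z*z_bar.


z_bar = -12.3000 - 3.7000i
z*z_bar = (-12.3)^2 + 3.7^2 = 151.29 + 13.69 = 164.98

z_bar = -12.3000 - 3.7000i, z*z_bar = 164.98


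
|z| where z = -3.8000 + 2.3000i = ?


|z| = sqrt((-3.8)^2 + 2.3^2) = sqrt(14.44 + 5.29) = sqrt(19.73) = 4.4418

|z| = 4.4418


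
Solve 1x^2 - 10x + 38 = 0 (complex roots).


disc = (-10)^2 - 4*1*38 = 100 - 152 = -52
sqrt(|disc|) = sqrt(52) = 7.2111
Real part = 10/(2*1) = 5.0000
Imag part = 7.2111/(2*1) = 3.6056

5.0000 ± 3.6056i


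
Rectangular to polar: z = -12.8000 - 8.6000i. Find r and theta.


r = sqrt(163.84+73.96) = sqrt(237.8) = 15.4208
theta = atan2(-8.6, -12.8) = -146.1038 degrees

r = 15.4208, theta = -146.1038 degrees


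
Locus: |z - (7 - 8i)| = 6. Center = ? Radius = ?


|z - z0| = r is a circle with center z0 and radius r.
Center = (7, -8), radius = 6

Circle with center (7, -8) and radius 6


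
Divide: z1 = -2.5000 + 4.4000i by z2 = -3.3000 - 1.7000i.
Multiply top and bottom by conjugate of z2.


Conjugate of z2 = -3.3000 + 1.7000i
Numerator: (-2.5000 + 4.4000i)(-3.3000 + 1.7000i) = 0.7700 - 18.7700i
Denominator: (-3.3)^2 + (-1.7)^2 = 13.78
Result = (0.7700 - 18.7700i)/13.78

0.0559 - 1.3621i


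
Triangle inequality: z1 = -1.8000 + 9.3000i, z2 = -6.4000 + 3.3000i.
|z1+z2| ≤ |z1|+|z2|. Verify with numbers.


|z1| = sqrt((-1.8)^2 + 9.3^2) = sqrt(89.73) = 9.4726
|z2| = sqrt((-6.4)^2 + 3.3^2) = sqrt(51.85) = 7.2007
z1+z2 = -8.2000 + 12.6000i
|z1+z2| = sqrt(226) = 15.0333
|z1|+|z2| = 9.4726 + 7.2007 = 16.6733

|z1+z2| = 15.0333 ≤ |z1|+|z2| = 16.6733 (verified)


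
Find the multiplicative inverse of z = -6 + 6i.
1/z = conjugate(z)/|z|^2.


|z|^2 = 36+36 = 72
1/z = (-6 - 6i)/72

1/z = -0.0833 - 0.0833i


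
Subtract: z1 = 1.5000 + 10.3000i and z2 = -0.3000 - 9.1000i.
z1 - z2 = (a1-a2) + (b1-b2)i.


Real: 1.5 + 0.3 = 1.8
Imag: 10.3 + 9.1 = 19.4

1.8000 + 19.4000i


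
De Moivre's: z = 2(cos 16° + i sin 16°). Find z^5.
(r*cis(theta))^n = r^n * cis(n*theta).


r^5 = 2^5 = 32
n*theta = 5*16° = 80° = 80° (mod 360)
a = 32*cos(80°) = 5.5567
b = 32*sin(80°) = 31.5138

32 cis(80°) = 5.5567 + 31.5138i


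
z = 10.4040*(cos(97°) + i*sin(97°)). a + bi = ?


a = 10.4040*cos(97°) = 10.4040*(-0.12187) = -1.2679
b = 10.4040*sin(97°) = 10.4040*0.99255 = 10.3265

-1.2679 + 10.3265i


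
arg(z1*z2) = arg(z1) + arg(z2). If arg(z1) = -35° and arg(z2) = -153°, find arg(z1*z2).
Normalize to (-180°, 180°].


arg(z1*z2) = -35° - 153° = -188°
Normalized to (-180°, 180°]: 172°

172°


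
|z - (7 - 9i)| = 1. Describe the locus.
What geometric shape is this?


|z - z0| = r is a circle with center z0 and radius r.
Center = (7, -9), radius = 1

Circle with center (7, -9) and radius 1


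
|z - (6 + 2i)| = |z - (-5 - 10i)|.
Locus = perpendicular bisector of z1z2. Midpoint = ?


Equal distances means the locus is the perpendicular bisector of z1 and z2.
Midpoint = ((6+(-5))/2, (2+(-10))/2) = (0.5000, -4.0000)

Perpendicular bisector through (0.5000, -4.0000)


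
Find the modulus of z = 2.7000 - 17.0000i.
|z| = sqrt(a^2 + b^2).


|z| = sqrt(2.7^2 + (-17)^2) = sqrt(7.29 + 289) = sqrt(296.29) = 17.2131

|z| = 17.2131


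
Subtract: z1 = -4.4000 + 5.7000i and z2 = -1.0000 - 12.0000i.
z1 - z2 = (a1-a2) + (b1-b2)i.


Real: -4.4 + 1 = -3.4
Imag: 5.7 + 12 = 17.7

-3.4000 + 17.7000i


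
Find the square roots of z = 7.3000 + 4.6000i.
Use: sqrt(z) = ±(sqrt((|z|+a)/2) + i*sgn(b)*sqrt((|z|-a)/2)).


|z| = sqrt(53.29+21.16) = 8.6284
sqrt((|z|+a)/2) = sqrt((8.6284+7.3)/2) = sqrt(7.9642) = 2.8221
sqrt((|z|-a)/2) = sqrt((8.6284-7.3)/2) = sqrt(0.6642) = 0.8150

±(2.8221 + 0.8150i) i.e. 2.8221 + 0.8150i and -2.8221 - 0.8150i


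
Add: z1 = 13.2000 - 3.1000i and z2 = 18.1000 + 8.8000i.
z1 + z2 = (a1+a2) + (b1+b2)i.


Real: 13.2 + 18.1 = 31.3
Imag: -3.1 + 8.8 = 5.7

31.3000 + 5.7000i


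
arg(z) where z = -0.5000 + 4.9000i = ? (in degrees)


Re = -0.5, Im = 4.9
arg = atan2(4.9, -0.5) = 95.8263 degrees

arg(z) = 95.8263 degrees


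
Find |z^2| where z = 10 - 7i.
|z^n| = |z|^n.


|z| = sqrt(100+49) = sqrt(149) = 12.2066
|z^2| = |z|^2 = (sqrt(149))^2 = 149

|z^2| = 149


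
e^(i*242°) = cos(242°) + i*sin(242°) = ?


cos(242°) = -0.4695
sin(242°) = -0.8829

e^(i*242°) = -0.4695 - 0.8829i


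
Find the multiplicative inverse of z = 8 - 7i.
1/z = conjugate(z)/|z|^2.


|z|^2 = 64+49 = 113
1/z = (8 + 7i)/113

1/z = 0.0708 + 0.0619i


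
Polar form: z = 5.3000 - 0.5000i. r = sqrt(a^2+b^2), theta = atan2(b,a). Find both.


r = sqrt(28.09+0.25) = sqrt(28.34) = 5.3235
theta = atan2(-0.5, 5.3) = -5.3893 degrees

r = 5.3235, theta = -5.3893 degrees


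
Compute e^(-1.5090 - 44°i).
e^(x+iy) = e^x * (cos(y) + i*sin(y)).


e^-1.5090 = 0.22113
cos(-44°) = 0.7193
sin(-44°) = -0.6947
Real = 0.22113*0.7193 = 0.1591
Imag = 0.22113*(-0.6947) = -0.1536

0.1591 - 0.1536i


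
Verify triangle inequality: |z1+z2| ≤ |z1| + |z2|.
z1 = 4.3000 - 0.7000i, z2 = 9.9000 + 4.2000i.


|z1| = sqrt(4.3^2 + (-0.7)^2) = sqrt(18.98) = 4.3566
|z2| = sqrt(9.9^2 + 4.2^2) = sqrt(115.65) = 10.7541
z1+z2 = 14.2000 + 3.5000i
|z1+z2| = sqrt(213.89) = 14.6250
|z1|+|z2| = 4.3566 + 10.7541 = 15.1107

|z1+z2| = 14.6250 ≤ |z1|+|z2| = 15.1107 (verified)


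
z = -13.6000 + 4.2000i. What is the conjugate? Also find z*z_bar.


z_bar = -13.6000 - 4.2000i
z*z_bar = (-13.6)^2 + 4.2^2 = 184.96 + 17.64 = 202.6

z_bar = -13.6000 - 4.2000i, z*z_bar = 202.6


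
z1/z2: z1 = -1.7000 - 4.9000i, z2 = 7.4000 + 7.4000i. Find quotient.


Conjugate of z2 = 7.4000 - 7.4000i
Numerator: (-1.7000 - 4.9000i)(7.4000 - 7.4000i) = -48.8400 - 23.6800i
Denominator: 7.4^2 + 7.4^2 = 109.52
Result = (-48.8400 - 23.6800i)/109.52

-0.4459 - 0.2162i


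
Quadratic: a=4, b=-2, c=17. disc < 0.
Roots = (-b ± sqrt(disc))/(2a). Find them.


disc = (-2)^2 - 4*4*17 = 4 - 272 = -268
sqrt(|disc|) = sqrt(268) = 16.3707
Real part = 2/(2*4) = 0.2500
Imag part = 16.3707/(2*4) = 2.0463

0.2500 ± 2.0463i


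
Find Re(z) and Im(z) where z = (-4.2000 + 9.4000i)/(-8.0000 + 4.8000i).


Multiply by conjugate: (-4.2000 + 9.4000i)(-8.0000 - 4.8000i) / ((-8)^2 + 4.8^2)
Numerator real = -4.2*(-8) + 9.4*4.8 = 78.72
Numerator imag = 9.4*(-8) - (-4.2)*4.8 = -55.04
Denominator = 87.04
Re(z) = 78.72/87.04 = 0.9044
Im(z) = -55.04/87.04 = -0.6324

Re(z) = 0.9044, Im(z) = -0.6324


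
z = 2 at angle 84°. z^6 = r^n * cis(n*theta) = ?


r^6 = 2^6 = 64
n*theta = 6*84° = 504° = 144° (mod 360)
a = 64*cos(144°) = -51.7771
b = 64*sin(144°) = 37.6183

64 cis(144°) = -51.7771 + 37.6183i


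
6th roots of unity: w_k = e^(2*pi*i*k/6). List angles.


The 6th roots of unity are cis(360k/6°) for k=0..5
Angle step = 360/6 = 60°
Primitive root: cis(60°)
Primitive root = 0.5000 + 0.8660i

6 roots at angles: 0°, 60°, 120°, 180°, 240°, 300°


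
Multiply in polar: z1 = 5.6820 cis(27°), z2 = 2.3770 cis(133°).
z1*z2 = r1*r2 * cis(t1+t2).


r = 5.6820 * 2.3770 = 13.5061
theta = 27° + 133° = 160° = 160° (mod 360)

13.5061 cis(160°)


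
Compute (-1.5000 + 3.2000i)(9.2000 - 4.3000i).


Real = -1.5*9.2 - 3.2*(-4.3) = -13.8 - (-13.76) = -0.04
Imag = -1.5*(-4.3) + 9.2*3.2 = 6.45 + 29.44 = 35.89

-0.0400 + 35.8900i


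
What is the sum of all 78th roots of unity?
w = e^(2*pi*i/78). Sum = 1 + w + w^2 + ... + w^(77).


The sum of all 78th roots of unity is 0.
Geometric series: (1 - w^78)/(1 - w) = (1-1)/(1-w) = 0 since w^78 = 1, w ≠ 1.
Alternatively: coefficient of z^77 in z^78 - 1 is 0.

0


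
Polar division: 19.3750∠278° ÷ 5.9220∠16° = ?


r = 19.3750 / 5.9220 = 3.2717
theta = 278° - 16° = 262° = 262° (mod 360)

3.2717 cis(262°)


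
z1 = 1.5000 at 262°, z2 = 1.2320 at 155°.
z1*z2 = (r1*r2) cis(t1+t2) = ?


r = 1.5000 * 1.2320 = 1.8480
theta = 262° + 155° = 417° = 57° (mod 360)

1.8480 cis(57°)


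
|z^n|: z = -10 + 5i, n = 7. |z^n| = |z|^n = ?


|z| = sqrt(100+25) = sqrt(125) = 11.1803
|z^7| = |z|^7 = (sqrt(125))^7 = 125^3 * sqrt(125) = 1953125*sqrt(125)

|z^7| = 1953125*sqrt(125) ≈ 21836601.3428


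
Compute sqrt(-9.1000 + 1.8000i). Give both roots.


|z| = sqrt(82.81+3.24) = 9.2763
sqrt((|z|+a)/2) = sqrt((9.2763+(-9.1))/2) = sqrt(0.0882) = 0.2969
sqrt((|z|-a)/2) = sqrt((9.2763-(-9.1))/2) = sqrt(9.1882) = 3.0312

±(0.2969 + 3.0312i) i.e. 0.2969 + 3.0312i and -0.2969 - 3.0312i


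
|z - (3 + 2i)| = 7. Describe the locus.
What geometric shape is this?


|z - z0| = r is a circle with center z0 and radius r.
Center = (3, 2), radius = 7

Circle with center (3, 2) and radius 7


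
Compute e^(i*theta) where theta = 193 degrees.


cos(193°) = -0.9744
sin(193°) = -0.2250

e^(i*193°) = -0.9744 - 0.2250i


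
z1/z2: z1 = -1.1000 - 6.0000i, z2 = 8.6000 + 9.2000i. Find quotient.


Conjugate of z2 = 8.6000 - 9.2000i
Numerator: (-1.1000 - 6.0000i)(8.6000 - 9.2000i) = -64.6600 - 41.4800i
Denominator: 8.6^2 + 9.2^2 = 158.6
Result = (-64.6600 - 41.4800i)/158.6

-0.4077 - 0.2615i


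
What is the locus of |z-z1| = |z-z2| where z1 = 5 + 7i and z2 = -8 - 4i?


Equal distances means the locus is the perpendicular bisector of z1 and z2.
Midpoint = ((5+(-8))/2, (7+(-4))/2) = (-1.5000, 1.5000)

Perpendicular bisector through (-1.5000, 1.5000)


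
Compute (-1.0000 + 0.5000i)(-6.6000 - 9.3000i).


Real = -1*(-6.6) - 0.5*(-9.3) = 6.6 - (-4.65) = 11.25
Imag = -1*(-9.3) - (6.6)*0.5 = 9.3 - (3.3) = 6

11.2500 + 6.0000i


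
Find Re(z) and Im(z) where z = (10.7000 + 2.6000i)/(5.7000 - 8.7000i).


Multiply by conjugate: (10.7000 + 2.6000i)(5.7000 + 8.7000i) / (5.7^2 + (-8.7)^2)
Numerator real = 10.7*5.7 + 2.6*(-8.7) = 38.37
Numerator imag = 2.6*5.7 - 10.7*(-8.7) = 107.91
Denominator = 108.18
Re(z) = 38.37/108.18 = 0.3547
Im(z) = 107.91/108.18 = 0.9975

Re(z) = 0.3547, Im(z) = 0.9975


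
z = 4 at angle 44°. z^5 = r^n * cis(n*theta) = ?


r^5 = 4^5 = 1024
n*theta = 5*44° = 220° = 220° (mod 360)
a = 1024*cos(220°) = -784.4295
b = 1024*sin(220°) = -658.2145

1024 cis(220°) = -784.4295 - 658.2145i


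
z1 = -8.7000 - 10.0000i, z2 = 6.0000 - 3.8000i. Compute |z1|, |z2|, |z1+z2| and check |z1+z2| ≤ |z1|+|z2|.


|z1| = sqrt((-8.7)^2 + (-10)^2) = sqrt(175.69) = 13.2548
|z2| = sqrt(6^2 + (-3.8)^2) = sqrt(50.44) = 7.1021
z1+z2 = -2.7000 - 13.8000i
|z1+z2| = sqrt(197.73) = 14.0616
|z1|+|z2| = 13.2548 + 7.1021 = 20.3569

|z1+z2| = 14.0616 ≤ |z1|+|z2| = 20.3569 (verified)


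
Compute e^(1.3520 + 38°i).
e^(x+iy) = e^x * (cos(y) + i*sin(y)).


e^1.3520 = 3.86515
cos(38°) = 0.78801
sin(38°) = 0.61566
Real = 3.86515*0.78801 = 3.0458
Imag = 3.86515*0.61566 = 2.3796

3.0458 + 2.3796i


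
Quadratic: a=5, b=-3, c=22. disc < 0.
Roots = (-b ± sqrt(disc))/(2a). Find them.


disc = (-3)^2 - 4*5*22 = 9 - 440 = -431
sqrt(|disc|) = sqrt(431) = 20.7605
Real part = 3/(2*5) = 0.3000
Imag part = 20.7605/(2*5) = 2.0761

0.3000 ± 2.0761i


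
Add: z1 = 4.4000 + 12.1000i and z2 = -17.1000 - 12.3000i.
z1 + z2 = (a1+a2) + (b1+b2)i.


Real: 4.4 - 17.1 = -12.7
Imag: 12.1 - 12.3 = -0.2

-12.7000 - 0.2000i


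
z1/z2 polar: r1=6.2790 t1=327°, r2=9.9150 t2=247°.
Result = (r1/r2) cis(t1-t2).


r = 6.2790 / 9.9150 = 0.6333
theta = 327° - 247° = 80° = 80° (mod 360)

0.6333 cis(80°)


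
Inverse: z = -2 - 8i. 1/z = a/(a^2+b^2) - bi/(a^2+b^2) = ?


|z|^2 = 4+64 = 68
1/z = (-2 + 8i)/68

1/z = -0.0294 + 0.1176i


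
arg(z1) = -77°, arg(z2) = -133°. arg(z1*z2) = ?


arg(z1*z2) = -77° - 133° = -210°
Normalized to (-180°, 180°]: 150°

150°


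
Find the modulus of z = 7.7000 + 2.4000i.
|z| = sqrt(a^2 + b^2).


|z| = sqrt(7.7^2 + 2.4^2) = sqrt(59.29 + 5.76) = sqrt(65.05) = 8.0654

|z| = 8.0654


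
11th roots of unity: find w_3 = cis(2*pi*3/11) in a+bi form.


Angle = 360*3/11 = 98.1818°
a = cos(98.1818°) = -0.1423
b = sin(98.1818°) = 0.9898

-0.1423 + 0.9898i


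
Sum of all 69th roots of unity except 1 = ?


With w = e^(2*pi*i/69), all 69 of the 69th roots of unity w^0 = 1, w, ..., w^(68) sum to 0: 1 + w + ... + w^(68) = (1 - w^69)/(1 - w) = 0 since w^69 = 1, w ≠ 1.
Removing the root 1: w + w^2 + ... + w^(68) = 0 - 1 = -1

Sum = -1


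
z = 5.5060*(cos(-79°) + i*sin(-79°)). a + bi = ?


a = 5.5060*cos(-79°) = 5.5060*0.19081 = 1.0506
b = 5.5060*sin(-79°) = 5.5060*(-0.981627) = -5.4048

1.0506 - 5.4048i


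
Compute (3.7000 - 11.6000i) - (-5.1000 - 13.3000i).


Real: 3.7 + 5.1 = 8.8
Imag: -11.6 + 13.3 = 1.7

8.8000 + 1.7000i


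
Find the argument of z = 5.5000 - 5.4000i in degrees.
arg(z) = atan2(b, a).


Re = 5.5, Im = -5.4
arg = atan2(-5.4, 5.5) = -44.4744 degrees

arg(z) = -44.4744 degrees


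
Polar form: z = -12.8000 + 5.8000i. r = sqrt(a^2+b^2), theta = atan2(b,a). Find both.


r = sqrt(163.84+33.64) = sqrt(197.48) = 14.0528
theta = atan2(5.8, -12.8) = 155.6235 degrees

r = 14.0528, theta = 155.6235 degrees


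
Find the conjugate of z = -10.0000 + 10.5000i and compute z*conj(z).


z_bar = -10.0000 - 10.5000i
z*z_bar = (-10)^2 + 10.5^2 = 100 + 110.25 = 210.25

z_bar = -10.0000 - 10.5000i, z*z_bar = 210.25


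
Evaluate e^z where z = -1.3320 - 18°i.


e^-1.3320 = 0.2639
cos(-18°) = 0.9511
sin(-18°) = -0.30902
Real = 0.2639*0.9511 = 0.2510
Imag = 0.2639*(-0.30902) = -0.0816

0.2510 - 0.0816i


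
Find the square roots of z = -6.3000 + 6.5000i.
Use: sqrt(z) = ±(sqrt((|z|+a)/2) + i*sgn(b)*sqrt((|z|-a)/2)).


|z| = sqrt(39.69+42.25) = 9.0521
sqrt((|z|+a)/2) = sqrt((9.0521+(-6.3))/2) = sqrt(1.3760) = 1.1730
sqrt((|z|-a)/2) = sqrt((9.0521-(-6.3))/2) = sqrt(7.6760) = 2.7706

±(1.1730 + 2.7706i) i.e. 1.1730 + 2.7706i and -1.1730 - 2.7706i


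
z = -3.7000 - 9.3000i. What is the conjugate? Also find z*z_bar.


z_bar = -3.7000 + 9.3000i
z*z_bar = (-3.7)^2 + (-9.3)^2 = 13.69 + 86.49 = 100.18

z_bar = -3.7000 + 9.3000i, z*z_bar = 100.18


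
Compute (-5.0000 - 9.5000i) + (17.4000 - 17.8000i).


Real: -5 + 17.4 = 12.4
Imag: -9.5 - 17.8 = -27.3

12.4000 - 27.3000i


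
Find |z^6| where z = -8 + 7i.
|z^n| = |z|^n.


|z| = sqrt(64+49) = sqrt(113) = 10.6301
|z^6| = |z|^6 = (sqrt(113))^6 = 113^3 = 1442897

|z^6| = 1442897


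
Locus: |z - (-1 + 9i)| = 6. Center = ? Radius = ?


|z - z0| = r is a circle with center z0 and radius r.
Center = (-1, 9), radius = 6

Circle with center (-1, 9) and radius 6


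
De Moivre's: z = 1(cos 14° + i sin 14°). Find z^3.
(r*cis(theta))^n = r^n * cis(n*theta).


r^3 = 1^3 = 1
n*theta = 3*14° = 42° = 42° (mod 360)
a = 1*cos(42°) = 0.7431
b = 1*sin(42°) = 0.6691

1 cis(42°) = 0.7431 + 0.6691i


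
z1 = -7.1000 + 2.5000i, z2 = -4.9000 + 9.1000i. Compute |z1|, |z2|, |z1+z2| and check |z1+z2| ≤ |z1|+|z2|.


|z1| = sqrt((-7.1)^2 + 2.5^2) = sqrt(56.66) = 7.5273
|z2| = sqrt((-4.9)^2 + 9.1^2) = sqrt(106.82) = 10.3354
z1+z2 = -12.0000 + 11.6000i
|z1+z2| = sqrt(278.56) = 16.6901
|z1|+|z2| = 7.5273 + 10.3354 = 17.8627

|z1+z2| = 16.6901 ≤ |z1|+|z2| = 17.8627 (verified)
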